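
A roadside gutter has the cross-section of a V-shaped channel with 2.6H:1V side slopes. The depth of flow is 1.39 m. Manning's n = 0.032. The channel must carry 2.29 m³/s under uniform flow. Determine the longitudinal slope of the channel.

For a triangular section with side slope z = 2.6: A = zy² = 2.6×1.39² = 5.023 m²; P = 2y√(1+z²) = 2×1.39×2.786 = 7.744 m.
Hydraulic radius R = A/P = 5.023/7.744 = 0.6487 m.
From Manning's equation, S = [nQ / (1 A R^(2/3))]² = [0.032 × 2.29 / (1 × 5.023 × 0.6487^(2/3))]² = 0.000379.

S = 0.000379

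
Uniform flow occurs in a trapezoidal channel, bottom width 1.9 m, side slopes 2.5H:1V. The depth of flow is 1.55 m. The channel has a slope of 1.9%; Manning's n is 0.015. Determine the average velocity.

With bottom width b = 1.9 m and side slope z = 2.5: A = (b + zy)y = (1.9 + 2.5×1.55)×1.55 = 8.951 m²; P = b + 2y√(1+z²) = 1.9 + 2×1.55×2.693 = 10.25 m.
Hydraulic radius R = A/P = 8.951/10.25 = 0.8735 m.
From Manning's equation, V = (1/n) R^(2/3) S^(1/2) = (1/0.015) × 0.8735^(2/3) × 0.019^(1/2) = 8.4 m/s.

V = 8.4 m/s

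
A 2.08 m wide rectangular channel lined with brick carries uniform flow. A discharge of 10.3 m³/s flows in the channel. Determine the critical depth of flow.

y_c = 1.36 m

For a rectangular channel, critical depth y_c = (q²/g)^(1/3) where q = Q/b = 10.3/2.08 = 4.952 m²/s.
So y_c = (4.952²/9.81)^(1/3) = 1.36 m.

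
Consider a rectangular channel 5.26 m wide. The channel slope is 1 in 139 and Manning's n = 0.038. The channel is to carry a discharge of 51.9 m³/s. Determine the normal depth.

Manning's equation rearranged: A R^(2/3) = nQ / (1·√S) = 0.038 × 51.9 / (√0.007194) = 23.25.
Try y = 3.9 m: A R^(2/3) = 27.72 — too large.
Try y = 2.87 m: A R^(2/3) = 18.64 — too small.
Try y = 3.4 m: A R^(2/3) = 23.26 — matches.

y_n = 3.4 m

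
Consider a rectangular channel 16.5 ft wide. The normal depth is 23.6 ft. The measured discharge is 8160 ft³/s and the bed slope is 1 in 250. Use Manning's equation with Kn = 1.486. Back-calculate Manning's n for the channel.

n = 0.015

Flow area A = b·y = 16.5 × 23.6 = 389.4 ft². Wetted perimeter P = b + 2y = 16.5 + 2×23.6 = 63.7 ft.
Hydraulic radius R = A/P = 389.4/63.7 = 6.113 ft.
Rearranging Manning's equation: n = (1.486/Q) A R^(2/3) S^(1/2) = (1.486/8160) × 389.4 × 6.113^(2/3) × √0.004 = 0.015.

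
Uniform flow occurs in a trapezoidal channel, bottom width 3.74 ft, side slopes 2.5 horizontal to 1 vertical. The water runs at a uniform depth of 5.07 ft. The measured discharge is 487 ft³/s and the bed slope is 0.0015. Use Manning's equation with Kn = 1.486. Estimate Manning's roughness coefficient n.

n = 0.019

With bottom width b = 3.74 ft and side slope z = 2.5: A = (b + zy)y = (3.74 + 2.5×5.07)×5.07 = 83.22 ft²; P = b + 2y√(1+z²) = 3.74 + 2×5.07×2.693 = 31.04 ft.
Hydraulic radius R = A/P = 83.22/31.04 = 2.681 ft.
Rearranging Manning's equation: n = (1.486/Q) A R^(2/3) S^(1/2) = (1.486/487) × 83.22 × 2.681^(2/3) × √0.0015 = 0.019.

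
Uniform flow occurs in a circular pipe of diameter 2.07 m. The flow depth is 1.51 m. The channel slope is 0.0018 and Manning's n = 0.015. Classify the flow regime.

subcritical

For a circular section of diameter D = 2.07 m at depth y = 1.51 m, the central angle is θ = 2 arccos(1 − 2y/D) = 4.095 rad. Then A = (D²/8)(θ − sin θ) = 2.63 m² and P = Dθ/2 = 4.239 m.
Hydraulic radius R = A/P = 2.63/4.239 = 0.6206 m.
V = (1/n) R^(2/3) √S = (1/0.015) × 0.6206^(2/3) × √0.0018 = 2.058 m/s. Hydraulic depth D_h = A/T = 2.63/1.839 = 1.43 m.
Froude number Fr = V/√(g·D_h) = 2.058/√(9.81×1.43) = 0.549, which is less than 1, so the flow is subcritical.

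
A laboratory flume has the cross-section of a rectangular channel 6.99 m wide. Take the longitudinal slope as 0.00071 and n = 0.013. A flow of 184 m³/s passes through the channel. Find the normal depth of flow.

y_n = 7.25 m

Manning's equation rearranged: A R^(2/3) = nQ / (1·√S) = 0.013 × 184 / (√0.00071) = 89.77.
At y = 6.47 m: A R^(2/3) = 78.1 — too small.
At y = 8.91 m: A R^(2/3) = 115 — too large.
At y = 7.25 m: A R^(2/3) = 89.78 — close enough.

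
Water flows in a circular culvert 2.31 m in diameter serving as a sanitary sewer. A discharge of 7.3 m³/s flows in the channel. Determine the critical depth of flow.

At critical depth, Q² T / (g A³) = 1, i.e. A³/T = Q²/g = 7.3²/9.81 = 5.432.
Trying y = 0.993 m: A³/T = 2.234 — short.
Trying y = 1.44 m: A³/T = 9.261 — over.
Trying y = 1.25 m: A³/T = 5.387 — ≈ 5.432.

y_c = 1.25 m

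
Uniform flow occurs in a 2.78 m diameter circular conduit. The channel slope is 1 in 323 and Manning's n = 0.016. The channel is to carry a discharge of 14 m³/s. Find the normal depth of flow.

y_n = 1.96 m

Manning's equation rearranged: A R^(2/3) = nQ / (1·√S) = 0.016 × 14 / (√0.003096) = 4.026.
Try y = 1.44 m: A R^(2/3) = 2.527 — low.
Try y = 1.96 m: A R^(2/3) = 4.025 — close enough.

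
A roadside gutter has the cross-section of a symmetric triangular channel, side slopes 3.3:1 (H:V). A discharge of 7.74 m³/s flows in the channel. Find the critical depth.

y_c = 1.02 m

At critical depth, Q² T / (g A³) = 1, i.e. A³/T = Q²/g = 7.74²/9.81 = 6.107.
Trying y = 0.84 m: A³/T = 2.277 — short.
Trying y = 1.14 m: A³/T = 10.48 — over.
Trying y = 1.02 m: A³/T = 6.012 — matches.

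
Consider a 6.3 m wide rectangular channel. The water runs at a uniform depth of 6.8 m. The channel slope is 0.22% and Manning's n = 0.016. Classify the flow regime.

Flow area A = b·y = 6.3 × 6.8 = 42.84 m². Wetted perimeter P = b + 2y = 6.3 + 2×6.8 = 19.9 m.
Hydraulic radius R = A/P = 42.84/19.9 = 2.153 m.
V = (1/n) R^(2/3) √S = (1/0.016) × 2.153^(2/3) × √0.0022 = 4.888 m/s. Hydraulic depth D_h = A/T = 42.84/6.3 = 6.8 m.
Froude number Fr = V/√(g·D_h) = 4.888/√(9.81×6.8) = 0.598, which is less than 1, so the flow is subcritical.

subcritical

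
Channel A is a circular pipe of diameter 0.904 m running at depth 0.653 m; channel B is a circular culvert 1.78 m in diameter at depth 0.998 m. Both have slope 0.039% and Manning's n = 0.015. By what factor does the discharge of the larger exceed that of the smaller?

Channel A: For a circular section of diameter D = 0.904 m at depth y = 0.653 m, the central angle is θ = 2 arccos(1 − 2y/D) = 4.063 rad. Then A = (D²/8)(θ − sin θ) = 0.4964 m² and P = Dθ/2 = 1.837 m. Hydraulic radius R = A/P = 0.4964/1.837 = 0.2703 m. Q_A = (1/0.015)·0.4964·0.2703^(2/3)·√0.00039 = 0.2732 m³/s.
Channel B: For a circular section of diameter D = 1.78 m at depth y = 0.998 m, the central angle is θ = 2 arccos(1 − 2y/D) = 3.385 rad. Then A = (D²/8)(θ − sin θ) = 1.436 m² and P = Dθ/2 = 3.013 m. Hydraulic radius R = A/P = 1.436/3.013 = 0.4767 m. Q_B = (1/0.015)·1.436·0.4767^(2/3)·√0.00039 = 1.154 m³/s.
The larger discharge is 1.154 m³/s and the smaller is 0.2732 m³/s; the ratio is 4.22.

4.22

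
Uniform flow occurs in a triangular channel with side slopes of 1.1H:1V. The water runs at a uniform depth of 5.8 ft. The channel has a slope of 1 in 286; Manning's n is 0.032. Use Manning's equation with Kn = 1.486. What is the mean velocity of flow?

V = 4.57 ft/s

For a triangular section with side slope z = 1.1: A = zy² = 1.1×5.8² = 37 ft²; P = 2y√(1+z²) = 2×5.8×1.487 = 17.24 ft.
Hydraulic radius R = A/P = 37/17.24 = 2.146 ft.
From Manning's equation, V = (1.486/n) R^(2/3) S^(1/2) = (1.486/0.032) × 2.146^(2/3) × 0.003497^(1/2) = 4.57 ft/s.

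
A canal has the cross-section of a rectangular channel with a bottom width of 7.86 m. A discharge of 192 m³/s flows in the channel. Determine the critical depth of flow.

y_c = 3.93 m

For a rectangular channel, critical depth y_c = (q²/g)^(1/3) where q = Q/b = 192/7.86 = 24.43 m²/s.
So y_c = (24.43²/9.81)^(1/3) = 3.93 m.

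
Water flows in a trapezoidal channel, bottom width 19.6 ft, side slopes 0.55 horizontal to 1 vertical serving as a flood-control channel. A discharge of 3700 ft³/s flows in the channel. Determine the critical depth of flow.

At critical depth, Q² T / (g A³) = 1, i.e. A³/T = Q²/g = 3700²/32.2 = 425200.
Try y = 7.5 ft: A³/T = 202300 — short.
Try y = 10.5 ft: A³/T = 607200 — over.
Try y = 9.42 ft: A³/T = 424600 — ≈ 425200.

y_c = 9.42 ft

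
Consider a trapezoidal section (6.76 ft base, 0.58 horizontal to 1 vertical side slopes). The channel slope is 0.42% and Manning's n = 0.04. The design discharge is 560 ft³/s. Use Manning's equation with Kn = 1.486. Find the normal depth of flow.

Manning's equation rearranged: A R^(2/3) = nQ / (1.486·√S) = 0.04 × 560 / (1.486 × √0.0042) = 232.6.
Try y = 6.56 ft: A R^(2/3) = 149.3 — low.
Try y = 9.8 ft: A R^(2/3) = 314.7 — high.
Try y = 8.35 ft: A R^(2/3) = 232.5 — close enough.

y_n = 8.35 ft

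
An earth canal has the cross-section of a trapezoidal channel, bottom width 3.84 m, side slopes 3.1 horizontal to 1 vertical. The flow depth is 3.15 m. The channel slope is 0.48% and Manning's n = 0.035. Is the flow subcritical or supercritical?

subcritical

With bottom width b = 3.84 m and side slope z = 3.1: A = (b + zy)y = (3.84 + 3.1×3.15)×3.15 = 42.86 m²; P = b + 2y√(1+z²) = 3.84 + 2×3.15×3.257 = 24.36 m.
Hydraulic radius R = A/P = 42.86/24.36 = 1.759 m.
V = (1/n) R^(2/3) √S = (1/0.035) × 1.759^(2/3) × √0.0048 = 2.885 m/s. Hydraulic depth D_h = A/T = 42.86/23.37 = 1.834 m.
Froude number Fr = V/√(g·D_h) = 2.885/√(9.81×1.834) = 0.68, which is less than 1, so the flow is subcritical.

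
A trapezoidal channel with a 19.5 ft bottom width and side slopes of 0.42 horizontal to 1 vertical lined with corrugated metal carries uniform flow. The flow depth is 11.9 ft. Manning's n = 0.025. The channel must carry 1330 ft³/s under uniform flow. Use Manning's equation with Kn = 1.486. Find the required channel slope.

With bottom width b = 19.5 ft and side slope z = 0.42: A = (b + zy)y = (19.5 + 0.42×11.9)×11.9 = 291.5 ft²; P = b + 2y√(1+z²) = 19.5 + 2×11.9×1.085 = 45.31 ft.
Hydraulic radius R = A/P = 291.5/45.31 = 6.433 ft.
From Manning's equation, S = [nQ / (1.486 A R^(2/3))]² = [0.025 × 1330 / (1.486 × 291.5 × 6.433^(2/3))]² = 0.000492.

S = 0.000492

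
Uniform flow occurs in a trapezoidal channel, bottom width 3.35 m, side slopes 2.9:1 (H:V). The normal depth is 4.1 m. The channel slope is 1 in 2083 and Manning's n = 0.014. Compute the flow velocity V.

V = 2.64 m/s

With bottom width b = 3.35 m and side slope z = 2.9: A = (b + zy)y = (3.35 + 2.9×4.1)×4.1 = 62.48 m²; P = b + 2y√(1+z²) = 3.35 + 2×4.1×3.068 = 28.5 m.
Hydraulic radius R = A/P = 62.48/28.5 = 2.192 m.
From Manning's equation, V = (1/n) R^(2/3) S^(1/2) = (1/0.014) × 2.192^(2/3) × 0.0004801^(1/2) = 2.64 m/s.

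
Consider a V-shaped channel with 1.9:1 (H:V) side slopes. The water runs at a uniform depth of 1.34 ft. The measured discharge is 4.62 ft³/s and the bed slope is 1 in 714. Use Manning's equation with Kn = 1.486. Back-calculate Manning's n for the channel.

n = 0.029

For a triangular section with side slope z = 1.9: A = zy² = 1.9×1.34² = 3.412 ft²; P = 2y√(1+z²) = 2×1.34×2.147 = 5.754 ft.
Hydraulic radius R = A/P = 3.412/5.754 = 0.5929 ft.
Rearranging Manning's equation: n = (1.486/Q) A R^(2/3) S^(1/2) = (1.486/4.62) × 3.412 × 0.5929^(2/3) × √0.001401 = 0.029.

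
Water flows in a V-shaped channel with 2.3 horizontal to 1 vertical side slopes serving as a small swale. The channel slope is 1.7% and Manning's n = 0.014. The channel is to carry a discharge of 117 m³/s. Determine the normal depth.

y_n = 2.3 m

Manning's equation rearranged: A R^(2/3) = nQ / (1·√S) = 0.014 × 117 / (√0.017) = 12.56.
Try y = 2.9 m: A R^(2/3) = 23.39 — over.
Try y = 1.61 m: A R^(2/3) = 4.87 — short.
Try y = 2.3 m: A R^(2/3) = 12.61 — ≈ 12.56.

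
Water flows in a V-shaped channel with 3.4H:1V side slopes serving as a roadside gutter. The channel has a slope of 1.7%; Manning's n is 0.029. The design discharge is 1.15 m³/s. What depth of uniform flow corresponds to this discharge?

y_n = 0.455 m

Manning's equation rearranged: A R^(2/3) = nQ / (1·√S) = 0.029 × 1.15 / (√0.017) = 0.2558.
Try y = 0.384 m: A R^(2/3) = 0.1623 — low.
Try y = 0.55 m: A R^(2/3) = 0.4231 — high.
Try y = 0.455 m: A R^(2/3) = 0.2552 — matches.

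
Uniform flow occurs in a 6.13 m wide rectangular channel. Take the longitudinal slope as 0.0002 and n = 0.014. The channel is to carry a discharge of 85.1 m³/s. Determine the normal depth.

Manning's equation rearranged: A R^(2/3) = nQ / (1·√S) = 0.014 × 85.1 / (√0.0002) = 84.24.
At y = 6.21 m: A R^(2/3) = 61.47 — short.
At y = 9.1 m: A R^(2/3) = 96.99 — over.
At y = 8.07 m: A R^(2/3) = 84.22 — matches.

y_n = 8.07 m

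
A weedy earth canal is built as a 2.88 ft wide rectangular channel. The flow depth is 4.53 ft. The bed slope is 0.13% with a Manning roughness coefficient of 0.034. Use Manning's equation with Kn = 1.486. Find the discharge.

Q = 21.8 ft³/s

Flow area A = b·y = 2.88 × 4.53 = 13.05 ft². Wetted perimeter P = b + 2y = 2.88 + 2×4.53 = 11.94 ft.
Hydraulic radius R = A/P = 13.05/11.94 = 1.093 ft.
Manning's equation: Q = (1.486/n) A R^(2/3) S^(1/2) = (1.486/0.034) × 13.05 × 1.093^(2/3) × 0.0013^(1/2) = 21.8 ft³/s.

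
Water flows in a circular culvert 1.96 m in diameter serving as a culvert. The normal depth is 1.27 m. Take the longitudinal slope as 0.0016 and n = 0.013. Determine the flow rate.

For a circular section of diameter D = 1.96 m at depth y = 1.27 m, the central angle is θ = 2 arccos(1 − 2y/D) = 3.742 rad. Then A = (D²/8)(θ − sin θ) = 2.069 m² and P = Dθ/2 = 3.668 m.
Hydraulic radius R = A/P = 2.069/3.668 = 0.564 m.
Manning's equation: Q = (1/n) A R^(2/3) S^(1/2) = (1/0.013) × 2.069 × 0.564^(2/3) × 0.0016^(1/2) = 4.34 m³/s.

Q = 4.34 m³/s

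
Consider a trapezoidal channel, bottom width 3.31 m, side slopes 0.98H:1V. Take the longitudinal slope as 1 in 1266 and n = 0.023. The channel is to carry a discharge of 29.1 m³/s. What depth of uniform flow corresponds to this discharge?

Manning's equation rearranged: A R^(2/3) = nQ / (1·√S) = 0.023 × 29.1 / (√0.0007899) = 23.81.
At y = 3.61 m: A R^(2/3) = 37.15 — too large.
At y = 2.59 m: A R^(2/3) = 19.26 — too small.
At y = 2.89 m: A R^(2/3) = 23.84 — matches.

y_n = 2.89 m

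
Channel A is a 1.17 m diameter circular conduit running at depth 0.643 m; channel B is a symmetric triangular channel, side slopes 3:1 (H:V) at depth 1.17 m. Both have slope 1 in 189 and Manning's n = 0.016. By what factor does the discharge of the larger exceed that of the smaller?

Channel A: For a circular section of diameter D = 1.17 m at depth y = 0.643 m, the central angle is θ = 2 arccos(1 − 2y/D) = 3.34 rad. Then A = (D²/8)(θ − sin θ) = 0.6053 m² and P = Dθ/2 = 1.954 m. Hydraulic radius R = A/P = 0.6053/1.954 = 0.3098 m. Q_A = (1/0.016)·0.6053·0.3098^(2/3)·√0.005291 = 1.26 m³/s.
Channel B: For a triangular section with side slope z = 3: A = zy² = 3×1.17² = 4.107 m²; P = 2y√(1+z²) = 2×1.17×3.162 = 7.4 m. Hydraulic radius R = A/P = 4.107/7.4 = 0.555 m. Q_B = (1/0.016)·4.107·0.555^(2/3)·√0.005291 = 12.61 m³/s.
The larger discharge is 12.61 m³/s and the smaller is 1.26 m³/s; the ratio is 10.

10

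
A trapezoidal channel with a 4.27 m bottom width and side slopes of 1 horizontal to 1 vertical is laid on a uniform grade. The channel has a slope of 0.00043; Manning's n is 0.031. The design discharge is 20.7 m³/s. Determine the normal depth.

y_n = 2.99 m

Manning's equation rearranged: A R^(2/3) = nQ / (1·√S) = 0.031 × 20.7 / (√0.00043) = 30.95.
Try y = 3.23 m: A R^(2/3) = 35.94 — over.
Try y = 2.5 m: A R^(2/3) = 22.1 — short.
Try y = 2.99 m: A R^(2/3) = 30.99 — matches.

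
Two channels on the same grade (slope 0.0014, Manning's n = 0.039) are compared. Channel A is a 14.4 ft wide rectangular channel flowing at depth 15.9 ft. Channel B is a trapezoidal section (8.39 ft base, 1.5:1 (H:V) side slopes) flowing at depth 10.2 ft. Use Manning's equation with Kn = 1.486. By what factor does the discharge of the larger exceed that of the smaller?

Channel A: Flow area A = b·y = 14.4 × 15.9 = 229 ft². Wetted perimeter P = b + 2y = 14.4 + 2×15.9 = 46.2 ft. Hydraulic radius R = A/P = 229/46.2 = 4.956 ft. Q_A = (1.486/0.039)·229·4.956^(2/3)·√0.0014 = 948.8 ft³/s.
Channel B: With bottom width b = 8.39 ft and side slope z = 1.5: A = (b + zy)y = (8.39 + 1.5×10.2)×10.2 = 241.6 ft²; P = b + 2y√(1+z²) = 8.39 + 2×10.2×1.803 = 45.17 ft. Hydraulic radius R = A/P = 241.6/45.17 = 5.35 ft. Q_B = (1.486/0.039)·241.6·5.35^(2/3)·√0.0014 = 1054 ft³/s.
The larger discharge is 1054 ft³/s and the smaller is 948.8 ft³/s; the ratio is 1.11.

1.11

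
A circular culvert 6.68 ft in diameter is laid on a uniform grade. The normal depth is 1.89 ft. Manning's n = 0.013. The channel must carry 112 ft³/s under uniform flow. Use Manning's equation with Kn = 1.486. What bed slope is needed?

For a circular section of diameter D = 6.68 ft at depth y = 1.89 ft, the central angle is θ = 2 arccos(1 − 2y/D) = 2.243 rad. Then A = (D²/8)(θ − sin θ) = 8.151 ft² and P = Dθ/2 = 7.493 ft.
Hydraulic radius R = A/P = 8.151/7.493 = 1.088 ft.
From Manning's equation, S = [nQ / (1.486 A R^(2/3))]² = [0.013 × 112 / (1.486 × 8.151 × 1.088^(2/3))]² = 0.0129.

S = 0.0129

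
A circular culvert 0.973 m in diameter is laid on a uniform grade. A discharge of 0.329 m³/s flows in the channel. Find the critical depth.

y_c = 0.324 m

At critical depth, Q² T / (g A³) = 1, i.e. A³/T = Q²/g = 0.329²/9.81 = 0.01103.
Trying y = 0.355 m: A³/T = 0.01578 — too large.
Trying y = 0.324 m: A³/T = 0.01109 — close enough.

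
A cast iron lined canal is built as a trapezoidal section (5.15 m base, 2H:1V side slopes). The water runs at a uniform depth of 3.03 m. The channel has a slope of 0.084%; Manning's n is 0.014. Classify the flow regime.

subcritical

With bottom width b = 5.15 m and side slope z = 2: A = (b + zy)y = (5.15 + 2×3.03)×3.03 = 33.97 m²; P = b + 2y√(1+z²) = 5.15 + 2×3.03×2.236 = 18.7 m.
Hydraulic radius R = A/P = 33.97/18.7 = 1.816 m.
V = (1/n) R^(2/3) √S = (1/0.014) × 1.816^(2/3) × √0.00084 = 3.082 m/s. Hydraulic depth D_h = A/T = 33.97/17.27 = 1.967 m.
Froude number Fr = V/√(g·D_h) = 3.082/√(9.81×1.967) = 0.702, which is less than 1, so the flow is subcritical.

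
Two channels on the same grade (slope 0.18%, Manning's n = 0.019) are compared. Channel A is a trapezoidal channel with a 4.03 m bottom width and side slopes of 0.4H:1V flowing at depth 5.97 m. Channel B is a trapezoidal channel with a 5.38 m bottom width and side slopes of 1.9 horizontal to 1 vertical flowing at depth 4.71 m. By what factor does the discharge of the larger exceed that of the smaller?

Channel A: With bottom width b = 4.03 m and side slope z = 0.4: A = (b + zy)y = (4.03 + 0.4×5.97)×5.97 = 38.32 m²; P = b + 2y√(1+z²) = 4.03 + 2×5.97×1.077 = 16.89 m. Hydraulic radius R = A/P = 38.32/16.89 = 2.269 m. Q_A = (1/0.019)·38.32·2.269^(2/3)·√0.0018 = 147.7 m³/s.
Channel B: With bottom width b = 5.38 m and side slope z = 1.9: A = (b + zy)y = (5.38 + 1.9×4.71)×4.71 = 67.49 m²; P = b + 2y√(1+z²) = 5.38 + 2×4.71×2.147 = 25.61 m. Hydraulic radius R = A/P = 67.49/25.61 = 2.636 m. Q_B = (1/0.019)·67.49·2.636^(2/3)·√0.0018 = 287.6 m³/s.
The larger discharge is 287.6 m³/s and the smaller is 147.7 m³/s; the ratio is 1.95.

1.95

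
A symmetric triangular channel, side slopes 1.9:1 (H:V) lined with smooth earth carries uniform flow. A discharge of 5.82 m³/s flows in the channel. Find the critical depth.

At critical depth, Q² T / (g A³) = 1, i.e. A³/T = Q²/g = 5.82²/9.81 = 3.453.
Trying y = 0.845 m: A³/T = 0.7776 — too small.
Trying y = 1.44 m: A³/T = 11.18 — too large.
Trying y = 1.14 m: A³/T = 3.475 — ≈ 3.453.

y_c = 1.14 m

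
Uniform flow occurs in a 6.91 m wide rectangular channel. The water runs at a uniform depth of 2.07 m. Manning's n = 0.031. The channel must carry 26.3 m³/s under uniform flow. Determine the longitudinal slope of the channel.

S = 0.0023

Flow area A = b·y = 6.91 × 2.07 = 14.3 m². Wetted perimeter P = b + 2y = 6.91 + 2×2.07 = 11.05 m.
Hydraulic radius R = A/P = 14.3/11.05 = 1.294 m.
From Manning's equation, S = [nQ / (1 A R^(2/3))]² = [0.031 × 26.3 / (1 × 14.3 × 1.294^(2/3))]² = 0.0023.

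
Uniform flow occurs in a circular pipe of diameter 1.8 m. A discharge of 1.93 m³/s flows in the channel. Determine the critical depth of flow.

At critical depth, Q² T / (g A³) = 1, i.e. A³/T = Q²/g = 1.93²/9.81 = 0.3797.
At y = 0.807 m: A³/T = 0.7541 — high.
At y = 0.564 m: A³/T = 0.1899 — low.
At y = 0.675 m: A³/T = 0.3799 — ≈ 0.3797.

y_c = 0.675 m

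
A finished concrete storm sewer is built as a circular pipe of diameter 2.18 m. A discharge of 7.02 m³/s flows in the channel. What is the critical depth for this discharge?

y_c = 1.25 m

At critical depth, Q² T / (g A³) = 1, i.e. A³/T = Q²/g = 7.02²/9.81 = 5.023.
At y = 0.956 m: A³/T = 1.805 — short.
At y = 1.25 m: A³/T = 5.031 — close enough.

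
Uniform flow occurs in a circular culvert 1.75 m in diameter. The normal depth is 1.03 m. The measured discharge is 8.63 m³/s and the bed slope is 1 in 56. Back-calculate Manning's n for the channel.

n = 0.014

For a circular section of diameter D = 1.75 m at depth y = 1.03 m, the central angle is θ = 2 arccos(1 − 2y/D) = 3.498 rad. Then A = (D²/8)(θ − sin θ) = 1.472 m² and P = Dθ/2 = 3.061 m.
Hydraulic radius R = A/P = 1.472/3.061 = 0.4811 m.
Rearranging Manning's equation: n = (1/Q) A R^(2/3) S^(1/2) = (1/8.63) × 1.472 × 0.4811^(2/3) × √0.01786 = 0.014.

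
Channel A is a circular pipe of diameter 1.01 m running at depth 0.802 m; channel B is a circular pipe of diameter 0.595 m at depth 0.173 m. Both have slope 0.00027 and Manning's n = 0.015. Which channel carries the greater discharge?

Channel A: For a circular section of diameter D = 1.01 m at depth y = 0.802 m, the central angle is θ = 2 arccos(1 − 2y/D) = 4.399 rad. Then A = (D²/8)(θ − sin θ) = 0.6822 m² and P = Dθ/2 = 2.222 m. Hydraulic radius R = A/P = 0.6822/2.222 = 0.3071 m. Q_A = (1/0.015)·0.6822·0.3071^(2/3)·√0.00027 = 0.3402 m³/s.
Channel B: For a circular section of diameter D = 0.595 m at depth y = 0.173 m, the central angle is θ = 2 arccos(1 − 2y/D) = 2.278 rad. Then A = (D²/8)(θ − sin θ) = 0.06717 m² and P = Dθ/2 = 0.6777 m. Hydraulic radius R = A/P = 0.06717/0.6777 = 0.09911 m. Q_B = (1/0.015)·0.06717·0.09911^(2/3)·√0.00027 = 0.01576 m³/s.
Q_A = 0.3402 m³/s vs Q_B = 0.01576 m³/s, so channel A carries more.

channel A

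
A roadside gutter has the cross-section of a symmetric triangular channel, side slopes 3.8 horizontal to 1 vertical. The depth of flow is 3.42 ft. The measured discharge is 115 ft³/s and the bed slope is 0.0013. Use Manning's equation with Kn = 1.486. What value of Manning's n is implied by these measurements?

For a triangular section with side slope z = 3.8: A = zy² = 3.8×3.42² = 44.45 ft²; P = 2y√(1+z²) = 2×3.42×3.929 = 26.88 ft.
Hydraulic radius R = A/P = 44.45/26.88 = 1.654 ft.
Rearranging Manning's equation: n = (1.486/Q) A R^(2/3) S^(1/2) = (1.486/115) × 44.45 × 1.654^(2/3) × √0.0013 = 0.029.

n = 0.029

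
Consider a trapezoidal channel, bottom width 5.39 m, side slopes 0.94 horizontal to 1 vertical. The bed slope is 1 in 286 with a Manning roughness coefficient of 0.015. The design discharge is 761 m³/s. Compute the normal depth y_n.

y_n = 7.06 m

Manning's equation rearranged: A R^(2/3) = nQ / (1·√S) = 0.015 × 761 / (√0.003497) = 193.
Try y = 5.85 m: A R^(2/3) = 131.6 — too small.
Try y = 8.65 m: A R^(2/3) = 295.4 — too large.
Try y = 7.06 m: A R^(2/3) = 193 — close enough.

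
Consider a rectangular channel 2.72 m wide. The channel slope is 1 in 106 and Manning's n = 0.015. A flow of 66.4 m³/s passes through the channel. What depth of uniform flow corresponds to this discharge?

y_n = 3.77 m

Manning's equation rearranged: A R^(2/3) = nQ / (1·√S) = 0.015 × 66.4 / (√0.009434) = 10.25.
At y = 4.65 m: A R^(2/3) = 13.08 — over.
At y = 2.98 m: A R^(2/3) = 7.744 — short.
At y = 3.77 m: A R^(2/3) = 10.25 — matches.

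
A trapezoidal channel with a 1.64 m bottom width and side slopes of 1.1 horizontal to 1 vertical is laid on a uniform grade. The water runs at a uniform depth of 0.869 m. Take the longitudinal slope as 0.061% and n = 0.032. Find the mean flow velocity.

V = 0.508 m/s

With bottom width b = 1.64 m and side slope z = 1.1: A = (b + zy)y = (1.64 + 1.1×0.869)×0.869 = 2.256 m²; P = b + 2y√(1+z²) = 1.64 + 2×0.869×1.487 = 4.224 m.
Hydraulic radius R = A/P = 2.256/4.224 = 0.5341 m.
From Manning's equation, V = (1/n) R^(2/3) S^(1/2) = (1/0.032) × 0.5341^(2/3) × 0.00061^(1/2) = 0.508 m/s.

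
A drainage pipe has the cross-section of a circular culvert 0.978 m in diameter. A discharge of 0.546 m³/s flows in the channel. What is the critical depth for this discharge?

At critical depth, Q² T / (g A³) = 1, i.e. A³/T = Q²/g = 0.546²/9.81 = 0.03039.
At y = 0.473 m: A³/T = 0.04772 — over.
At y = 0.313 m: A³/T = 0.009759 — short.
At y = 0.42 m: A³/T = 0.03028 — matches.

y_c = 0.42 m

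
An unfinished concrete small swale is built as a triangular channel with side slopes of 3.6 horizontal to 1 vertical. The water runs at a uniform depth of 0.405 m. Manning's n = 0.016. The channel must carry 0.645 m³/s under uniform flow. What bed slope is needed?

S = 0.0027

For a triangular section with side slope z = 3.6: A = zy² = 3.6×0.405² = 0.5905 m²; P = 2y√(1+z²) = 2×0.405×3.736 = 3.026 m.
Hydraulic radius R = A/P = 0.5905/3.026 = 0.1951 m.
From Manning's equation, S = [nQ / (1 A R^(2/3))]² = [0.016 × 0.645 / (1 × 0.5905 × 0.1951^(2/3))]² = 0.0027.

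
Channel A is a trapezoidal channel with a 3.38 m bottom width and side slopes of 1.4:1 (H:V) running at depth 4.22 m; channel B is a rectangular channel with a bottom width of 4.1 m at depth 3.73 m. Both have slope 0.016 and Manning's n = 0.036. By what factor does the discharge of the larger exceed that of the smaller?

3.59

Channel A: With bottom width b = 3.38 m and side slope z = 1.4: A = (b + zy)y = (3.38 + 1.4×4.22)×4.22 = 39.2 m²; P = b + 2y√(1+z²) = 3.38 + 2×4.22×1.72 = 17.9 m. Hydraulic radius R = A/P = 39.2/17.9 = 2.19 m. Q_A = (1/0.036)·39.2·2.19^(2/3)·√0.016 = 232.2 m³/s.
Channel B: Flow area A = b·y = 4.1 × 3.73 = 15.29 m². Wetted perimeter P = b + 2y = 4.1 + 2×3.73 = 11.56 m. Hydraulic radius R = A/P = 15.29/11.56 = 1.323 m. Q_B = (1/0.036)·15.29·1.323^(2/3)·√0.016 = 64.76 m³/s.
The larger discharge is 232.2 m³/s and the smaller is 64.76 m³/s; the ratio is 3.59.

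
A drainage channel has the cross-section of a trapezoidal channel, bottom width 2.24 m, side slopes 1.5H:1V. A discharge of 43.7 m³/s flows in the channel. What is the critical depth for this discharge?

y_c = 2.17 m

At critical depth, Q² T / (g A³) = 1, i.e. A³/T = Q²/g = 43.7²/9.81 = 194.7.
At y = 2.59 m: A³/T = 398.8 — high.
At y = 1.63 m: A³/T = 62.46 — low.
At y = 2.17 m: A³/T = 193.8 — ≈ 194.7.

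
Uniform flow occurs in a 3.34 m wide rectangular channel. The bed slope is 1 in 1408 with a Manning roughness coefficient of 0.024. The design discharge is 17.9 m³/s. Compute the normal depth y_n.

Manning's equation rearranged: A R^(2/3) = nQ / (1·√S) = 0.024 × 17.9 / (√0.0007102) = 16.12.
Try y = 4.69 m: A R^(2/3) = 18 — too large.
Try y = 3.18 m: A R^(2/3) = 11.28 — too small.
Try y = 4.27 m: A R^(2/3) = 16.11 — ≈ 16.12.

y_n = 4.27 m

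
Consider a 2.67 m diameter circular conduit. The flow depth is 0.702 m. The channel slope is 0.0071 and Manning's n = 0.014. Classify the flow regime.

supercritical

For a circular section of diameter D = 2.67 m at depth y = 0.702 m, the central angle is θ = 2 arccos(1 − 2y/D) = 2.154 rad. Then A = (D²/8)(θ − sin θ) = 1.175 m² and P = Dθ/2 = 2.875 m.
Hydraulic radius R = A/P = 1.175/2.875 = 0.4087 m.
V = (1/n) R^(2/3) √S = (1/0.014) × 0.4087^(2/3) × √0.0071 = 3.315 m/s. Hydraulic depth D_h = A/T = 1.175/2.351 = 0.4999 m.
Froude number Fr = V/√(g·D_h) = 3.315/√(9.81×0.4999) = 1.5, which is greater than 1, so the flow is supercritical.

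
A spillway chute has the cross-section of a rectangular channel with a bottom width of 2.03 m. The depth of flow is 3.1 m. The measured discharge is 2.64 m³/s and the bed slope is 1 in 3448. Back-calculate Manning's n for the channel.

n = 0.0339

Flow area A = b·y = 2.03 × 3.1 = 6.293 m². Wetted perimeter P = b + 2y = 2.03 + 2×3.1 = 8.23 m.
Hydraulic radius R = A/P = 6.293/8.23 = 0.7646 m.
Rearranging Manning's equation: n = (1/Q) A R^(2/3) S^(1/2) = (1/2.64) × 6.293 × 0.7646^(2/3) × √0.00029 = 0.0339.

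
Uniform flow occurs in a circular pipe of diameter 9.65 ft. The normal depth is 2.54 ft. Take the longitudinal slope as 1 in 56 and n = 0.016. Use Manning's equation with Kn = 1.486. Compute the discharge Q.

For a circular section of diameter D = 9.65 ft at depth y = 2.54 ft, the central angle is θ = 2 arccos(1 − 2y/D) = 2.155 rad. Then A = (D²/8)(θ − sin θ) = 15.37 ft² and P = Dθ/2 = 10.4 ft.
Hydraulic radius R = A/P = 15.37/10.4 = 1.479 ft.
Manning's equation: Q = (1.486/n) A R^(2/3) S^(1/2) = (1.486/0.016) × 15.37 × 1.479^(2/3) × 0.01786^(1/2) = 248 ft³/s.

Q = 248 ft³/s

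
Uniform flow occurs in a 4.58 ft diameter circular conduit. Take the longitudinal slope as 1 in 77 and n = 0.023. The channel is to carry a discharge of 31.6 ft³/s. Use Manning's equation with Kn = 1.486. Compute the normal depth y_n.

y_n = 1.52 ft

Manning's equation rearranged: A R^(2/3) = nQ / (1.486·√S) = 0.023 × 31.6 / (1.486 × √0.01299) = 4.292.
Try y = 1.88 ft: A R^(2/3) = 6.37 — too large.
Try y = 1.52 ft: A R^(2/3) = 4.287 — matches.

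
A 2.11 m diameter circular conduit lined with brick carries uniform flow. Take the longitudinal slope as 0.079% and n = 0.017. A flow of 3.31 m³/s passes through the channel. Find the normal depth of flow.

Manning's equation rearranged: A R^(2/3) = nQ / (1·√S) = 0.017 × 3.31 / (√0.00079) = 2.002.
At y = 1.78 m: A R^(2/3) = 2.339 — high.
At y = 1.53 m: A R^(2/3) = 1.999 — matches.

y_n = 1.53 m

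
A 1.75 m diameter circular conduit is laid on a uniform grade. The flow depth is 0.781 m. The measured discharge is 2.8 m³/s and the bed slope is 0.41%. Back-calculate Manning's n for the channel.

For a circular section of diameter D = 1.75 m at depth y = 0.781 m, the central angle is θ = 2 arccos(1 − 2y/D) = 2.926 rad. Then A = (D²/8)(θ − sin θ) = 1.038 m² and P = Dθ/2 = 2.561 m.
Hydraulic radius R = A/P = 1.038/2.561 = 0.4056 m.
Rearranging Manning's equation: n = (1/Q) A R^(2/3) S^(1/2) = (1/2.8) × 1.038 × 0.4056^(2/3) × √0.0041 = 0.013.

n = 0.013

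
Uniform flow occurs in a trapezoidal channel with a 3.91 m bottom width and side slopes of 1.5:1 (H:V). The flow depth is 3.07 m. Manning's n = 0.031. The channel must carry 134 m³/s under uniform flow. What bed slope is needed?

S = 0.012

With bottom width b = 3.91 m and side slope z = 1.5: A = (b + zy)y = (3.91 + 1.5×3.07)×3.07 = 26.14 m²; P = b + 2y√(1+z²) = 3.91 + 2×3.07×1.803 = 14.98 m.
Hydraulic radius R = A/P = 26.14/14.98 = 1.745 m.
From Manning's equation, S = [nQ / (1 A R^(2/3))]² = [0.031 × 134 / (1 × 26.14 × 1.745^(2/3))]² = 0.012.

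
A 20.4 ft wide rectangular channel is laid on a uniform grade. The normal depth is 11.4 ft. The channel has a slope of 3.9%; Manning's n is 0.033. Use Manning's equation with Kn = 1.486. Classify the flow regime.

supercritical

Flow area A = b·y = 20.4 × 11.4 = 232.6 ft². Wetted perimeter P = b + 2y = 20.4 + 2×11.4 = 43.2 ft.
Hydraulic radius R = A/P = 232.6/43.2 = 5.383 ft.
V = (1.486/n) R^(2/3) √S = (1.486/0.033) × 5.383^(2/3) × √0.039 = 27.32 ft/s. Hydraulic depth D_h = A/T = 232.6/20.4 = 11.4 ft.
Froude number Fr = V/√(g·D_h) = 27.32/√(32.2×11.4) = 1.43, which is greater than 1, so the flow is supercritical.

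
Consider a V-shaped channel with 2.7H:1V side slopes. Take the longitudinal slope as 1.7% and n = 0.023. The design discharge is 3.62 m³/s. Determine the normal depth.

y_n = 0.704 m

Manning's equation rearranged: A R^(2/3) = nQ / (1·√S) = 0.023 × 3.62 / (√0.017) = 0.6386.
Trying y = 0.583 m: A R^(2/3) = 0.3865 — short.
Trying y = 0.806 m: A R^(2/3) = 0.9168 — over.
Trying y = 0.704 m: A R^(2/3) = 0.6391 — close enough.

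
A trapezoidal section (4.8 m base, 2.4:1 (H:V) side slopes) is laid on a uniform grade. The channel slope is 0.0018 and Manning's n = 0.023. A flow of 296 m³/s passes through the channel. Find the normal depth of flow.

Manning's equation rearranged: A R^(2/3) = nQ / (1·√S) = 0.023 × 296 / (√0.0018) = 160.5.
At y = 5.61 m: A R^(2/3) = 213.9 — high.
At y = 4.28 m: A R^(2/3) = 115.1 — low.
At y = 4.95 m: A R^(2/3) = 160.2 — matches.

y_n = 4.95 m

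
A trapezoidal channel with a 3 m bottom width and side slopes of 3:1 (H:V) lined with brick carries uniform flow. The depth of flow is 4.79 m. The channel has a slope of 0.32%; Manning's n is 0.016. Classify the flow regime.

supercritical

With bottom width b = 3 m and side slope z = 3: A = (b + zy)y = (3 + 3×4.79)×4.79 = 83.2 m²; P = b + 2y√(1+z²) = 3 + 2×4.79×3.162 = 33.29 m.
Hydraulic radius R = A/P = 83.2/33.29 = 2.499 m.
V = (1/n) R^(2/3) √S = (1/0.016) × 2.499^(2/3) × √0.0032 = 6.511 m/s. Hydraulic depth D_h = A/T = 83.2/31.74 = 2.621 m.
Froude number Fr = V/√(g·D_h) = 6.511/√(9.81×2.621) = 1.28, which is greater than 1, so the flow is supercritical.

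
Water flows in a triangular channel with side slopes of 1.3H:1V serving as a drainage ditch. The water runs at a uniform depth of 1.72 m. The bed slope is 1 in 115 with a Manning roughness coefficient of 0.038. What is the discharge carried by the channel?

Q = 7.31 m³/s

For a triangular section with side slope z = 1.3: A = zy² = 1.3×1.72² = 3.846 m²; P = 2y√(1+z²) = 2×1.72×1.64 = 5.642 m.
Hydraulic radius R = A/P = 3.846/5.642 = 0.6817 m.
Manning's equation: Q = (1/n) A R^(2/3) S^(1/2) = (1/0.038) × 3.846 × 0.6817^(2/3) × 0.008696^(1/2) = 7.31 m³/s.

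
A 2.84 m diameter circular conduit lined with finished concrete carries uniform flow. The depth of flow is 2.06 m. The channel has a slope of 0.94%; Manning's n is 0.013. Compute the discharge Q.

For a circular section of diameter D = 2.84 m at depth y = 2.06 m, the central angle is θ = 2 arccos(1 − 2y/D) = 4.077 rad. Then A = (D²/8)(θ − sin θ) = 4.921 m² and P = Dθ/2 = 5.789 m.
Hydraulic radius R = A/P = 4.921/5.789 = 0.8501 m.
Manning's equation: Q = (1/n) A R^(2/3) S^(1/2) = (1/0.013) × 4.921 × 0.8501^(2/3) × 0.0094^(1/2) = 32.9 m³/s.

Q = 32.9 m³/s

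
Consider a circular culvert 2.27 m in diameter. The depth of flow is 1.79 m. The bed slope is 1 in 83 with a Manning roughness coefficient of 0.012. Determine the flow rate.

Q = 24.4 m³/s

For a circular section of diameter D = 2.27 m at depth y = 1.79 m, the central angle is θ = 2 arccos(1 − 2y/D) = 4.372 rad. Then A = (D²/8)(θ − sin θ) = 3.423 m² and P = Dθ/2 = 4.962 m.
Hydraulic radius R = A/P = 3.423/4.962 = 0.6899 m.
Manning's equation: Q = (1/n) A R^(2/3) S^(1/2) = (1/0.012) × 3.423 × 0.6899^(2/3) × 0.01205^(1/2) = 24.4 m³/s.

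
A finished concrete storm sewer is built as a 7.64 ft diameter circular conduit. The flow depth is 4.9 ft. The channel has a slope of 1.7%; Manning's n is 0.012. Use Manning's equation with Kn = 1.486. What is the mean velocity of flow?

V = 27.2 ft/s

For a circular section of diameter D = 7.64 ft at depth y = 4.9 ft, the central angle is θ = 2 arccos(1 − 2y/D) = 3.715 rad. Then A = (D²/8)(θ − sin θ) = 31.06 ft² and P = Dθ/2 = 14.19 ft.
Hydraulic radius R = A/P = 31.06/14.19 = 2.189 ft.
From Manning's equation, V = (1.486/n) R^(2/3) S^(1/2) = (1.486/0.012) × 2.189^(2/3) × 0.017^(1/2) = 27.2 ft/s.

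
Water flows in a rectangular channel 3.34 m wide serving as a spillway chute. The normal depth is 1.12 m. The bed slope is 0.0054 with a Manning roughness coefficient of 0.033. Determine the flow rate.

Q = 6.38 m³/s

Flow area A = b·y = 3.34 × 1.12 = 3.741 m². Wetted perimeter P = b + 2y = 3.34 + 2×1.12 = 5.58 m.
Hydraulic radius R = A/P = 3.741/5.58 = 0.6704 m.
Manning's equation: Q = (1/n) A R^(2/3) S^(1/2) = (1/0.033) × 3.741 × 0.6704^(2/3) × 0.0054^(1/2) = 6.38 m³/s.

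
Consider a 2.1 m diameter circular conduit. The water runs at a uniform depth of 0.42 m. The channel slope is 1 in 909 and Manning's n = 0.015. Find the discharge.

For a circular section of diameter D = 2.1 m at depth y = 0.42 m, the central angle is θ = 2 arccos(1 − 2y/D) = 1.855 rad. Then A = (D²/8)(θ − sin θ) = 0.4931 m² and P = Dθ/2 = 1.947 m.
Hydraulic radius R = A/P = 0.4931/1.947 = 0.2532 m.
Manning's equation: Q = (1/n) A R^(2/3) S^(1/2) = (1/0.015) × 0.4931 × 0.2532^(2/3) × 0.0011^(1/2) = 0.436 m³/s.

Q = 0.436 m³/s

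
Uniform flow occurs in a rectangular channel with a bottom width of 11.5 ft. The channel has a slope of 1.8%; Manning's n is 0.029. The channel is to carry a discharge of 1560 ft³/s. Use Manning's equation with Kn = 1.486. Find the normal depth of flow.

Manning's equation rearranged: A R^(2/3) = nQ / (1.486·√S) = 0.029 × 1560 / (1.486 × √0.018) = 226.9.
Try y = 7.26 ft: A R^(2/3) = 181.6 — short.
Try y = 10.9 ft: A R^(2/3) = 303.3 — over.
Try y = 8.64 ft: A R^(2/3) = 227 — close enough.

y_n = 8.64 ft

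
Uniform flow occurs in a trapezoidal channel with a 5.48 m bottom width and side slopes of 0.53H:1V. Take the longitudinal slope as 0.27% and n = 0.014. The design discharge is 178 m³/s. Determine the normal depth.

y_n = 3.92 m

Manning's equation rearranged: A R^(2/3) = nQ / (1·√S) = 0.014 × 178 / (√0.0027) = 47.96.
Try y = 3.12 m: A R^(2/3) = 32.62 — low.
Try y = 4.3 m: A R^(2/3) = 56.32 — high.
Try y = 3.92 m: A R^(2/3) = 48.03 — ≈ 47.96.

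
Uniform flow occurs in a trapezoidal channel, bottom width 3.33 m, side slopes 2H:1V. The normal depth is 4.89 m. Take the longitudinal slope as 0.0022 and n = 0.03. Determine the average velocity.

With bottom width b = 3.33 m and side slope z = 2: A = (b + zy)y = (3.33 + 2×4.89)×4.89 = 64.11 m²; P = b + 2y√(1+z²) = 3.33 + 2×4.89×2.236 = 25.2 m.
Hydraulic radius R = A/P = 64.11/25.2 = 2.544 m.
From Manning's equation, V = (1/n) R^(2/3) S^(1/2) = (1/0.03) × 2.544^(2/3) × 0.0022^(1/2) = 2.91 m/s.

V = 2.91 m/s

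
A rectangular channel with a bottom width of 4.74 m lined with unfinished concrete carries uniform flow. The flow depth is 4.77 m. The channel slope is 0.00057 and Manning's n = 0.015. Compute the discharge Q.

Q = 48.9 m³/s

Flow area A = b·y = 4.74 × 4.77 = 22.61 m². Wetted perimeter P = b + 2y = 4.74 + 2×4.77 = 14.28 m.
Hydraulic radius R = A/P = 22.61/14.28 = 1.583 m.
Manning's equation: Q = (1/n) A R^(2/3) S^(1/2) = (1/0.015) × 22.61 × 1.583^(2/3) × 0.00057^(1/2) = 48.9 m³/s.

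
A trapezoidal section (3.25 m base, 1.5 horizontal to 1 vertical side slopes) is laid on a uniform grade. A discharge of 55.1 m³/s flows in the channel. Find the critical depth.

At critical depth, Q² T / (g A³) = 1, i.e. A³/T = Q²/g = 55.1²/9.81 = 309.5.
At y = 2.54 m: A³/T = 530.5 — high.
At y = 1.69 m: A³/T = 112.3 — low.
At y = 2.21 m: A³/T = 309.1 — ≈ 309.5.

y_c = 2.21 m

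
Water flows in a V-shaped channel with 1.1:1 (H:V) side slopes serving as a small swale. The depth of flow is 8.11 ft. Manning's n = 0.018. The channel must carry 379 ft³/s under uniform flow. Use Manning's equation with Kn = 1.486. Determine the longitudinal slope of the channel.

For a triangular section with side slope z = 1.1: A = zy² = 1.1×8.11² = 72.35 ft²; P = 2y√(1+z²) = 2×8.11×1.487 = 24.11 ft.
Hydraulic radius R = A/P = 72.35/24.11 = 3 ft.
From Manning's equation, S = [nQ / (1.486 A R^(2/3))]² = [0.018 × 379 / (1.486 × 72.35 × 3^(2/3))]² = 0.00093.

S = 0.00093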